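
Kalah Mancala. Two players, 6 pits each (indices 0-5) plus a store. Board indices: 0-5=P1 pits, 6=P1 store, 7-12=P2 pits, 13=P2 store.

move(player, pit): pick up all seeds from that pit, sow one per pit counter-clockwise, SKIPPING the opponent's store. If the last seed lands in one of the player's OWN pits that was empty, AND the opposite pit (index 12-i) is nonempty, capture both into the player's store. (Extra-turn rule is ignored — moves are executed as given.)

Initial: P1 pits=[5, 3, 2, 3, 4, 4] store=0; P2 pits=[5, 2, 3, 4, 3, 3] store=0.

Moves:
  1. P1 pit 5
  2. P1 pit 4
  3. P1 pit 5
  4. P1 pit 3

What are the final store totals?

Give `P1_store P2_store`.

Answer: 4 0

Derivation:
Move 1: P1 pit5 -> P1=[5,3,2,3,4,0](1) P2=[6,3,4,4,3,3](0)
Move 2: P1 pit4 -> P1=[5,3,2,3,0,1](2) P2=[7,4,4,4,3,3](0)
Move 3: P1 pit5 -> P1=[5,3,2,3,0,0](3) P2=[7,4,4,4,3,3](0)
Move 4: P1 pit3 -> P1=[5,3,2,0,1,1](4) P2=[7,4,4,4,3,3](0)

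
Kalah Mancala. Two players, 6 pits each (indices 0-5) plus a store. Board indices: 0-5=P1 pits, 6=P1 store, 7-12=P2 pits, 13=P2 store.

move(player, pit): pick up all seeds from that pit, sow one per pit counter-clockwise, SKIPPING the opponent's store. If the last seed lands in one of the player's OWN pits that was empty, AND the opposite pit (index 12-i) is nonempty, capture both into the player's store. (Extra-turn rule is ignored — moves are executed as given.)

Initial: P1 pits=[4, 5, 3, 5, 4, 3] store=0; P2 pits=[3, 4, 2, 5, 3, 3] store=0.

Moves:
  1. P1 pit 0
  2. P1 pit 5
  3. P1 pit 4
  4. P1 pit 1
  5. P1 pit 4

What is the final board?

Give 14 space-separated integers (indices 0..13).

Move 1: P1 pit0 -> P1=[0,6,4,6,5,3](0) P2=[3,4,2,5,3,3](0)
Move 2: P1 pit5 -> P1=[0,6,4,6,5,0](1) P2=[4,5,2,5,3,3](0)
Move 3: P1 pit4 -> P1=[0,6,4,6,0,1](2) P2=[5,6,3,5,3,3](0)
Move 4: P1 pit1 -> P1=[0,0,5,7,1,2](3) P2=[6,6,3,5,3,3](0)
Move 5: P1 pit4 -> P1=[0,0,5,7,0,3](3) P2=[6,6,3,5,3,3](0)

Answer: 0 0 5 7 0 3 3 6 6 3 5 3 3 0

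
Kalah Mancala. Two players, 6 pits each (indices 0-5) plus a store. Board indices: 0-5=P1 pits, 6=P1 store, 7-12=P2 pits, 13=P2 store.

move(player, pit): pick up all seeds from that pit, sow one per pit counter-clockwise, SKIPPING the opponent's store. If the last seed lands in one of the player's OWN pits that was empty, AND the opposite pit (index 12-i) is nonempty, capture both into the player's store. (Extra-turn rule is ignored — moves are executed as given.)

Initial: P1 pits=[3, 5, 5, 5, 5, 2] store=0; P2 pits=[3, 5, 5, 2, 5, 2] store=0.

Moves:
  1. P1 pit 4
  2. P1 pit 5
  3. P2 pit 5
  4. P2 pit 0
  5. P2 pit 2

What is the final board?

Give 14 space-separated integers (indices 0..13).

Answer: 1 6 6 5 0 0 2 0 8 0 4 7 1 7

Derivation:
Move 1: P1 pit4 -> P1=[3,5,5,5,0,3](1) P2=[4,6,6,2,5,2](0)
Move 2: P1 pit5 -> P1=[3,5,5,5,0,0](2) P2=[5,7,6,2,5,2](0)
Move 3: P2 pit5 -> P1=[4,5,5,5,0,0](2) P2=[5,7,6,2,5,0](1)
Move 4: P2 pit0 -> P1=[0,5,5,5,0,0](2) P2=[0,8,7,3,6,0](6)
Move 5: P2 pit2 -> P1=[1,6,6,5,0,0](2) P2=[0,8,0,4,7,1](7)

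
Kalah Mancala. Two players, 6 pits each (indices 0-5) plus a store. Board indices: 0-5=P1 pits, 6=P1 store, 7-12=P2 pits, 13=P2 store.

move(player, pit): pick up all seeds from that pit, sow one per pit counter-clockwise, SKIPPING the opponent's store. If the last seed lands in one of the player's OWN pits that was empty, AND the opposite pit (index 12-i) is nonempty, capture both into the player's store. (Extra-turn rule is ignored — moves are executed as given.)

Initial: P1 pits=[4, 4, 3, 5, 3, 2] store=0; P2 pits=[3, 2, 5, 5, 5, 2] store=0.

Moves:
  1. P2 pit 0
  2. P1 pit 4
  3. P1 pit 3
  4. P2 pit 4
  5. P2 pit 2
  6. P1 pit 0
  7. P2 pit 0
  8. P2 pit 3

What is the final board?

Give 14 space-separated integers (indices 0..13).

Answer: 1 8 6 1 2 5 3 0 5 0 0 2 5 5

Derivation:
Move 1: P2 pit0 -> P1=[4,4,3,5,3,2](0) P2=[0,3,6,6,5,2](0)
Move 2: P1 pit4 -> P1=[4,4,3,5,0,3](1) P2=[1,3,6,6,5,2](0)
Move 3: P1 pit3 -> P1=[4,4,3,0,1,4](2) P2=[2,4,6,6,5,2](0)
Move 4: P2 pit4 -> P1=[5,5,4,0,1,4](2) P2=[2,4,6,6,0,3](1)
Move 5: P2 pit2 -> P1=[6,6,4,0,1,4](2) P2=[2,4,0,7,1,4](2)
Move 6: P1 pit0 -> P1=[0,7,5,1,2,5](3) P2=[2,4,0,7,1,4](2)
Move 7: P2 pit0 -> P1=[0,7,5,0,2,5](3) P2=[0,5,0,7,1,4](4)
Move 8: P2 pit3 -> P1=[1,8,6,1,2,5](3) P2=[0,5,0,0,2,5](5)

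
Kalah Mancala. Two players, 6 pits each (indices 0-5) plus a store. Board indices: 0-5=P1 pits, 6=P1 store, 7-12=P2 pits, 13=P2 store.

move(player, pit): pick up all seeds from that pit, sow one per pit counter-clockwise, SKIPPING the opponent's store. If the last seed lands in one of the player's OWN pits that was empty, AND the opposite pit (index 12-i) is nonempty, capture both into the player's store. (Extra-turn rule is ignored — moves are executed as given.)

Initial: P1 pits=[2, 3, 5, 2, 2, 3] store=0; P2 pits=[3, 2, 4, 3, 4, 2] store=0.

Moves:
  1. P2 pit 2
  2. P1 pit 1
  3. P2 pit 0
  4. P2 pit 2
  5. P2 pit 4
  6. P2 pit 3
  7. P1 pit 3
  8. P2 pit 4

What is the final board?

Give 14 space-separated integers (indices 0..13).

Answer: 4 2 8 0 4 4 1 0 3 0 0 0 6 3

Derivation:
Move 1: P2 pit2 -> P1=[2,3,5,2,2,3](0) P2=[3,2,0,4,5,3](1)
Move 2: P1 pit1 -> P1=[2,0,6,3,3,3](0) P2=[3,2,0,4,5,3](1)
Move 3: P2 pit0 -> P1=[2,0,6,3,3,3](0) P2=[0,3,1,5,5,3](1)
Move 4: P2 pit2 -> P1=[2,0,6,3,3,3](0) P2=[0,3,0,6,5,3](1)
Move 5: P2 pit4 -> P1=[3,1,7,3,3,3](0) P2=[0,3,0,6,0,4](2)
Move 6: P2 pit3 -> P1=[4,2,8,3,3,3](0) P2=[0,3,0,0,1,5](3)
Move 7: P1 pit3 -> P1=[4,2,8,0,4,4](1) P2=[0,3,0,0,1,5](3)
Move 8: P2 pit4 -> P1=[4,2,8,0,4,4](1) P2=[0,3,0,0,0,6](3)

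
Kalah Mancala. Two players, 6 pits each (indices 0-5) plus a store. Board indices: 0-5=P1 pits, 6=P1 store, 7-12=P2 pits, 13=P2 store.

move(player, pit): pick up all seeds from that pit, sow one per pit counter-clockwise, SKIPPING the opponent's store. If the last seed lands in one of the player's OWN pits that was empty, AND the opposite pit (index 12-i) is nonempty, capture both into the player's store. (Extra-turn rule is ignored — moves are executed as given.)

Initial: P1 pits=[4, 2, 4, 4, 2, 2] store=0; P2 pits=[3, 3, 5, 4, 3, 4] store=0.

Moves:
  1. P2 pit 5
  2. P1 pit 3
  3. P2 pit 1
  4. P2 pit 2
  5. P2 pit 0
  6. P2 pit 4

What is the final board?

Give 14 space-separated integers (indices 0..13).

Move 1: P2 pit5 -> P1=[5,3,5,4,2,2](0) P2=[3,3,5,4,3,0](1)
Move 2: P1 pit3 -> P1=[5,3,5,0,3,3](1) P2=[4,3,5,4,3,0](1)
Move 3: P2 pit1 -> P1=[5,3,5,0,3,3](1) P2=[4,0,6,5,4,0](1)
Move 4: P2 pit2 -> P1=[6,4,5,0,3,3](1) P2=[4,0,0,6,5,1](2)
Move 5: P2 pit0 -> P1=[6,4,5,0,3,3](1) P2=[0,1,1,7,6,1](2)
Move 6: P2 pit4 -> P1=[7,5,6,1,3,3](1) P2=[0,1,1,7,0,2](3)

Answer: 7 5 6 1 3 3 1 0 1 1 7 0 2 3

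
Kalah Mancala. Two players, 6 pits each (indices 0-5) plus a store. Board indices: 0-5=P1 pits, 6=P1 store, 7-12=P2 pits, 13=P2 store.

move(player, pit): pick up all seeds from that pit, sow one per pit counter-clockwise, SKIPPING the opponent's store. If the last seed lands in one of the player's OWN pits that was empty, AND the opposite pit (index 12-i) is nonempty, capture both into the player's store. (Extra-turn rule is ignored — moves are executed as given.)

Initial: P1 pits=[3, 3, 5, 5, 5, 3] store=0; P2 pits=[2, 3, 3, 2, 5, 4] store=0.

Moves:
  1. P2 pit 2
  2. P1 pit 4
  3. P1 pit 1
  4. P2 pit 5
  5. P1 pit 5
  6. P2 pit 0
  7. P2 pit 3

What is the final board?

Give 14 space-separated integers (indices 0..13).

Move 1: P2 pit2 -> P1=[3,3,5,5,5,3](0) P2=[2,3,0,3,6,5](0)
Move 2: P1 pit4 -> P1=[3,3,5,5,0,4](1) P2=[3,4,1,3,6,5](0)
Move 3: P1 pit1 -> P1=[3,0,6,6,0,4](6) P2=[3,0,1,3,6,5](0)
Move 4: P2 pit5 -> P1=[4,1,7,7,0,4](6) P2=[3,0,1,3,6,0](1)
Move 5: P1 pit5 -> P1=[4,1,7,7,0,0](7) P2=[4,1,2,3,6,0](1)
Move 6: P2 pit0 -> P1=[4,1,7,7,0,0](7) P2=[0,2,3,4,7,0](1)
Move 7: P2 pit3 -> P1=[5,1,7,7,0,0](7) P2=[0,2,3,0,8,1](2)

Answer: 5 1 7 7 0 0 7 0 2 3 0 8 1 2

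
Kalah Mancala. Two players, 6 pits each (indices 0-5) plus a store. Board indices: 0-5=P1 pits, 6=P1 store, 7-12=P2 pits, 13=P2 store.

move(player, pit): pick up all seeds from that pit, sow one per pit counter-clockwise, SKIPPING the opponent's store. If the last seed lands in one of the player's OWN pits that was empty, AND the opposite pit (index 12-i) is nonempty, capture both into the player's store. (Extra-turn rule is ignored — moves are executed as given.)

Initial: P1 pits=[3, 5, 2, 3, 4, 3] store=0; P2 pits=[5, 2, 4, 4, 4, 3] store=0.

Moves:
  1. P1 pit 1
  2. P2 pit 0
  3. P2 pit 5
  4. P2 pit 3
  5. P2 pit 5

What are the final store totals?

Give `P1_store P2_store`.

Move 1: P1 pit1 -> P1=[3,0,3,4,5,4](1) P2=[5,2,4,4,4,3](0)
Move 2: P2 pit0 -> P1=[3,0,3,4,5,4](1) P2=[0,3,5,5,5,4](0)
Move 3: P2 pit5 -> P1=[4,1,4,4,5,4](1) P2=[0,3,5,5,5,0](1)
Move 4: P2 pit3 -> P1=[5,2,4,4,5,4](1) P2=[0,3,5,0,6,1](2)
Move 5: P2 pit5 -> P1=[5,2,4,4,5,4](1) P2=[0,3,5,0,6,0](3)

Answer: 1 3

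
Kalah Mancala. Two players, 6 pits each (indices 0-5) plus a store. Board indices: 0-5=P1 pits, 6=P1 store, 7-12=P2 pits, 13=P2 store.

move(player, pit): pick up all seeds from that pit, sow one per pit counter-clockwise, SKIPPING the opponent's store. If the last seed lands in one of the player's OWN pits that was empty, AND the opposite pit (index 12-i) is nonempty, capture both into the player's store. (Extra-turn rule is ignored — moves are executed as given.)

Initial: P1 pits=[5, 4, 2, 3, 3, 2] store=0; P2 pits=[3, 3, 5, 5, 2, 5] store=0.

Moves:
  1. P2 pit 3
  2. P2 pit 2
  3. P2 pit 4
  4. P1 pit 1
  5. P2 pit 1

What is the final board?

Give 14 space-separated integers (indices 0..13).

Answer: 8 0 3 4 4 3 1 4 0 1 2 1 8 3

Derivation:
Move 1: P2 pit3 -> P1=[6,5,2,3,3,2](0) P2=[3,3,5,0,3,6](1)
Move 2: P2 pit2 -> P1=[7,5,2,3,3,2](0) P2=[3,3,0,1,4,7](2)
Move 3: P2 pit4 -> P1=[8,6,2,3,3,2](0) P2=[3,3,0,1,0,8](3)
Move 4: P1 pit1 -> P1=[8,0,3,4,4,3](1) P2=[4,3,0,1,0,8](3)
Move 5: P2 pit1 -> P1=[8,0,3,4,4,3](1) P2=[4,0,1,2,1,8](3)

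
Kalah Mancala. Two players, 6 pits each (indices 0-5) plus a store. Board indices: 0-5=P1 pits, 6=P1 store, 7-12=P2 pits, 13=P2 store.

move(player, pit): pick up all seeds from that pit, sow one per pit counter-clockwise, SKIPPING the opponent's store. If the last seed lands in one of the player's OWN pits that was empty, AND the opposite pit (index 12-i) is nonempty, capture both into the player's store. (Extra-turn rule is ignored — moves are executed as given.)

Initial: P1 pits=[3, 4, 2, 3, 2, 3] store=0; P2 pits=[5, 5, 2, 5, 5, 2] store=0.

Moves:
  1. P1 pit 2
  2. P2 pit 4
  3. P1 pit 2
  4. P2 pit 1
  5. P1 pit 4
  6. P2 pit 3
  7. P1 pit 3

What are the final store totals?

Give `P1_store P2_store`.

Answer: 2 3

Derivation:
Move 1: P1 pit2 -> P1=[3,4,0,4,3,3](0) P2=[5,5,2,5,5,2](0)
Move 2: P2 pit4 -> P1=[4,5,1,4,3,3](0) P2=[5,5,2,5,0,3](1)
Move 3: P1 pit2 -> P1=[4,5,0,5,3,3](0) P2=[5,5,2,5,0,3](1)
Move 4: P2 pit1 -> P1=[4,5,0,5,3,3](0) P2=[5,0,3,6,1,4](2)
Move 5: P1 pit4 -> P1=[4,5,0,5,0,4](1) P2=[6,0,3,6,1,4](2)
Move 6: P2 pit3 -> P1=[5,6,1,5,0,4](1) P2=[6,0,3,0,2,5](3)
Move 7: P1 pit3 -> P1=[5,6,1,0,1,5](2) P2=[7,1,3,0,2,5](3)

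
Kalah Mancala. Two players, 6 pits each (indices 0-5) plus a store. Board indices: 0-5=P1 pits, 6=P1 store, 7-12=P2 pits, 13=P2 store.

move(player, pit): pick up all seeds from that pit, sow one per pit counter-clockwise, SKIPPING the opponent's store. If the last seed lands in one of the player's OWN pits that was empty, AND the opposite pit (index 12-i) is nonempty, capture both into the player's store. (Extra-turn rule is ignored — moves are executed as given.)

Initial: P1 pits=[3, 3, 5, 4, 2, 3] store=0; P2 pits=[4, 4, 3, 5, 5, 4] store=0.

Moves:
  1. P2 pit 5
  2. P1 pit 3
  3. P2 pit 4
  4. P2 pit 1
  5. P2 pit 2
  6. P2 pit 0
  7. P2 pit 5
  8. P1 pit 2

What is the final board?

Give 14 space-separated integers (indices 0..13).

Move 1: P2 pit5 -> P1=[4,4,6,4,2,3](0) P2=[4,4,3,5,5,0](1)
Move 2: P1 pit3 -> P1=[4,4,6,0,3,4](1) P2=[5,4,3,5,5,0](1)
Move 3: P2 pit4 -> P1=[5,5,7,0,3,4](1) P2=[5,4,3,5,0,1](2)
Move 4: P2 pit1 -> P1=[5,5,7,0,3,4](1) P2=[5,0,4,6,1,2](2)
Move 5: P2 pit2 -> P1=[5,5,7,0,3,4](1) P2=[5,0,0,7,2,3](3)
Move 6: P2 pit0 -> P1=[5,5,7,0,3,4](1) P2=[0,1,1,8,3,4](3)
Move 7: P2 pit5 -> P1=[6,6,8,0,3,4](1) P2=[0,1,1,8,3,0](4)
Move 8: P1 pit2 -> P1=[6,6,0,1,4,5](2) P2=[1,2,2,9,3,0](4)

Answer: 6 6 0 1 4 5 2 1 2 2 9 3 0 4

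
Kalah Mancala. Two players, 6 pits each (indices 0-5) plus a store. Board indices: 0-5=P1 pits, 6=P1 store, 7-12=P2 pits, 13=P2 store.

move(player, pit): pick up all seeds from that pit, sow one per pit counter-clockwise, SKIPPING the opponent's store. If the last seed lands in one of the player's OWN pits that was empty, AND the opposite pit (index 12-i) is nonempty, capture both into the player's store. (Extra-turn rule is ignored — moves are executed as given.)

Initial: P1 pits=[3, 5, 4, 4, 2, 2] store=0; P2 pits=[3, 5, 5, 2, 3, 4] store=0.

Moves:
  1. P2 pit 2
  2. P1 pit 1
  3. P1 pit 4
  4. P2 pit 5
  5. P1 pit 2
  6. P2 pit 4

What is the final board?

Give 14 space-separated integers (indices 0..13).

Answer: 6 2 0 7 1 5 3 5 6 0 3 0 1 3

Derivation:
Move 1: P2 pit2 -> P1=[4,5,4,4,2,2](0) P2=[3,5,0,3,4,5](1)
Move 2: P1 pit1 -> P1=[4,0,5,5,3,3](1) P2=[3,5,0,3,4,5](1)
Move 3: P1 pit4 -> P1=[4,0,5,5,0,4](2) P2=[4,5,0,3,4,5](1)
Move 4: P2 pit5 -> P1=[5,1,6,6,0,4](2) P2=[4,5,0,3,4,0](2)
Move 5: P1 pit2 -> P1=[5,1,0,7,1,5](3) P2=[5,6,0,3,4,0](2)
Move 6: P2 pit4 -> P1=[6,2,0,7,1,5](3) P2=[5,6,0,3,0,1](3)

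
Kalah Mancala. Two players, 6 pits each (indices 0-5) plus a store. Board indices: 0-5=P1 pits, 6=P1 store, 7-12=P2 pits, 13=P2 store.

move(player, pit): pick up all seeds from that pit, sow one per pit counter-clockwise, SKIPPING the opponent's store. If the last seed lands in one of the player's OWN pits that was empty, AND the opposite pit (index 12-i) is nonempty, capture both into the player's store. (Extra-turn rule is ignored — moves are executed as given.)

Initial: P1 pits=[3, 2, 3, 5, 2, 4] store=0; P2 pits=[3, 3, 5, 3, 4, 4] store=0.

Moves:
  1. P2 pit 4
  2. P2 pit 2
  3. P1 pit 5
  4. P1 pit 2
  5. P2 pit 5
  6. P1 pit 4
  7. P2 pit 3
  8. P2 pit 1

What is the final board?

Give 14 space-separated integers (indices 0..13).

Answer: 7 4 1 7 0 1 7 1 0 2 1 3 2 5

Derivation:
Move 1: P2 pit4 -> P1=[4,3,3,5,2,4](0) P2=[3,3,5,3,0,5](1)
Move 2: P2 pit2 -> P1=[5,3,3,5,2,4](0) P2=[3,3,0,4,1,6](2)
Move 3: P1 pit5 -> P1=[5,3,3,5,2,0](1) P2=[4,4,1,4,1,6](2)
Move 4: P1 pit2 -> P1=[5,3,0,6,3,0](6) P2=[0,4,1,4,1,6](2)
Move 5: P2 pit5 -> P1=[6,4,1,7,4,0](6) P2=[0,4,1,4,1,0](3)
Move 6: P1 pit4 -> P1=[6,4,1,7,0,1](7) P2=[1,5,1,4,1,0](3)
Move 7: P2 pit3 -> P1=[7,4,1,7,0,1](7) P2=[1,5,1,0,2,1](4)
Move 8: P2 pit1 -> P1=[7,4,1,7,0,1](7) P2=[1,0,2,1,3,2](5)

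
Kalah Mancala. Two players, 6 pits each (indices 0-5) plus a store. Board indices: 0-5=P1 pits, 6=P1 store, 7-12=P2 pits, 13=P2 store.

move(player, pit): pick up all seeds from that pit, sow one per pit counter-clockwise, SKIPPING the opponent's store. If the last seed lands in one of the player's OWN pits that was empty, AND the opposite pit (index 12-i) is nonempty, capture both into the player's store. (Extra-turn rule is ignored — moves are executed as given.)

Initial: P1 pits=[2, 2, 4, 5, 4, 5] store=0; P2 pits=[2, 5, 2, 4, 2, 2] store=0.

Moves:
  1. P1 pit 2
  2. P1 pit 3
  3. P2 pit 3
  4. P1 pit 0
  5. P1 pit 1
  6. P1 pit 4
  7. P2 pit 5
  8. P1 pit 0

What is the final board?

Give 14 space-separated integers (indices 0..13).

Answer: 0 2 2 1 0 8 7 4 7 1 1 4 0 2

Derivation:
Move 1: P1 pit2 -> P1=[2,2,0,6,5,6](1) P2=[2,5,2,4,2,2](0)
Move 2: P1 pit3 -> P1=[2,2,0,0,6,7](2) P2=[3,6,3,4,2,2](0)
Move 3: P2 pit3 -> P1=[3,2,0,0,6,7](2) P2=[3,6,3,0,3,3](1)
Move 4: P1 pit0 -> P1=[0,3,1,0,6,7](6) P2=[3,6,0,0,3,3](1)
Move 5: P1 pit1 -> P1=[0,0,2,1,7,7](6) P2=[3,6,0,0,3,3](1)
Move 6: P1 pit4 -> P1=[0,0,2,1,0,8](7) P2=[4,7,1,1,4,3](1)
Move 7: P2 pit5 -> P1=[1,1,2,1,0,8](7) P2=[4,7,1,1,4,0](2)
Move 8: P1 pit0 -> P1=[0,2,2,1,0,8](7) P2=[4,7,1,1,4,0](2)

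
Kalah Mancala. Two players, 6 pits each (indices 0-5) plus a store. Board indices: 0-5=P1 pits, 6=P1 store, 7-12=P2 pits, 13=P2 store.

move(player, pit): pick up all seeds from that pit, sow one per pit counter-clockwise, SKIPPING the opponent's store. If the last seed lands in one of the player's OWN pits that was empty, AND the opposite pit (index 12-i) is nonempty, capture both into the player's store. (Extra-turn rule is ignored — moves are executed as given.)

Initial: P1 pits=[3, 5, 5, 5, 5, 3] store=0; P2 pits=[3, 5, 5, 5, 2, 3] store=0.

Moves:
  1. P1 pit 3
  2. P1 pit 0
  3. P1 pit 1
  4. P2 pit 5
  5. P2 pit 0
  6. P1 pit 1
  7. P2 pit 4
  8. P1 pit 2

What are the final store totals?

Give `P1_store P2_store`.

Answer: 9 4

Derivation:
Move 1: P1 pit3 -> P1=[3,5,5,0,6,4](1) P2=[4,6,5,5,2,3](0)
Move 2: P1 pit0 -> P1=[0,6,6,0,6,4](7) P2=[4,6,0,5,2,3](0)
Move 3: P1 pit1 -> P1=[0,0,7,1,7,5](8) P2=[5,6,0,5,2,3](0)
Move 4: P2 pit5 -> P1=[1,1,7,1,7,5](8) P2=[5,6,0,5,2,0](1)
Move 5: P2 pit0 -> P1=[0,1,7,1,7,5](8) P2=[0,7,1,6,3,0](3)
Move 6: P1 pit1 -> P1=[0,0,8,1,7,5](8) P2=[0,7,1,6,3,0](3)
Move 7: P2 pit4 -> P1=[1,0,8,1,7,5](8) P2=[0,7,1,6,0,1](4)
Move 8: P1 pit2 -> P1=[1,0,0,2,8,6](9) P2=[1,8,2,7,0,1](4)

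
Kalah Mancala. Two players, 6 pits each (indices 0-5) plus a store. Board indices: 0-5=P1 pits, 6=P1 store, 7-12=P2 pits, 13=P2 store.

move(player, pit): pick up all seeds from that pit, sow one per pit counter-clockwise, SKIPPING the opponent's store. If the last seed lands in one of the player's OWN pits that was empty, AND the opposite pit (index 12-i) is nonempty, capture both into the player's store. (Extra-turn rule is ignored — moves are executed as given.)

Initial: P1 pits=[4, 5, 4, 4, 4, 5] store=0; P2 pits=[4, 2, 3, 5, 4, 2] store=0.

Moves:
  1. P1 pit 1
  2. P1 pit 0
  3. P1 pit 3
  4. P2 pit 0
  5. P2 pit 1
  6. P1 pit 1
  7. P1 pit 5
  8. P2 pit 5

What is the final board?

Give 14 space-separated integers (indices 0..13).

Answer: 1 1 8 1 7 0 3 1 1 7 8 7 0 1

Derivation:
Move 1: P1 pit1 -> P1=[4,0,5,5,5,6](1) P2=[4,2,3,5,4,2](0)
Move 2: P1 pit0 -> P1=[0,1,6,6,6,6](1) P2=[4,2,3,5,4,2](0)
Move 3: P1 pit3 -> P1=[0,1,6,0,7,7](2) P2=[5,3,4,5,4,2](0)
Move 4: P2 pit0 -> P1=[0,1,6,0,7,7](2) P2=[0,4,5,6,5,3](0)
Move 5: P2 pit1 -> P1=[0,1,6,0,7,7](2) P2=[0,0,6,7,6,4](0)
Move 6: P1 pit1 -> P1=[0,0,7,0,7,7](2) P2=[0,0,6,7,6,4](0)
Move 7: P1 pit5 -> P1=[0,0,7,0,7,0](3) P2=[1,1,7,8,7,5](0)
Move 8: P2 pit5 -> P1=[1,1,8,1,7,0](3) P2=[1,1,7,8,7,0](1)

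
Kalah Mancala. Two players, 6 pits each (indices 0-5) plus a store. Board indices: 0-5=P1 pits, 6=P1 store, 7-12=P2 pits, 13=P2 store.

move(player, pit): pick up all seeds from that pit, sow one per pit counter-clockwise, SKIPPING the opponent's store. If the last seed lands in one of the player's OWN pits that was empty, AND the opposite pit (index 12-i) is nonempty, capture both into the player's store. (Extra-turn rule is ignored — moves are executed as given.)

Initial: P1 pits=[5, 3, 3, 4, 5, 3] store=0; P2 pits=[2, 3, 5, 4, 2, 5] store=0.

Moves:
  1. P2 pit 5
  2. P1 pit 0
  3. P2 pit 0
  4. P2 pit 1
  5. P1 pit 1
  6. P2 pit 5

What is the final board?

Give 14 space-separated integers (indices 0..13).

Move 1: P2 pit5 -> P1=[6,4,4,5,5,3](0) P2=[2,3,5,4,2,0](1)
Move 2: P1 pit0 -> P1=[0,5,5,6,6,4](1) P2=[2,3,5,4,2,0](1)
Move 3: P2 pit0 -> P1=[0,5,5,6,6,4](1) P2=[0,4,6,4,2,0](1)
Move 4: P2 pit1 -> P1=[0,5,5,6,6,4](1) P2=[0,0,7,5,3,1](1)
Move 5: P1 pit1 -> P1=[0,0,6,7,7,5](2) P2=[0,0,7,5,3,1](1)
Move 6: P2 pit5 -> P1=[0,0,6,7,7,5](2) P2=[0,0,7,5,3,0](2)

Answer: 0 0 6 7 7 5 2 0 0 7 5 3 0 2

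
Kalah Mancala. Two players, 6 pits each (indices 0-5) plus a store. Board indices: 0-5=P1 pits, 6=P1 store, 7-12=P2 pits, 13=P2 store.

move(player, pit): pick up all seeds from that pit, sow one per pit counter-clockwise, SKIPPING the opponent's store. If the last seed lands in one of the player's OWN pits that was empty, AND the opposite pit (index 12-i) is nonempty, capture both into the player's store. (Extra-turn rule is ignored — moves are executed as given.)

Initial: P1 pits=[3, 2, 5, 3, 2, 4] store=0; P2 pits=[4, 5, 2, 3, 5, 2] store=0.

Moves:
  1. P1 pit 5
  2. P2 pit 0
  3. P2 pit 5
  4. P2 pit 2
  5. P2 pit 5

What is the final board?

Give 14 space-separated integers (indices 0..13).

Move 1: P1 pit5 -> P1=[3,2,5,3,2,0](1) P2=[5,6,3,3,5,2](0)
Move 2: P2 pit0 -> P1=[3,2,5,3,2,0](1) P2=[0,7,4,4,6,3](0)
Move 3: P2 pit5 -> P1=[4,3,5,3,2,0](1) P2=[0,7,4,4,6,0](1)
Move 4: P2 pit2 -> P1=[4,3,5,3,2,0](1) P2=[0,7,0,5,7,1](2)
Move 5: P2 pit5 -> P1=[4,3,5,3,2,0](1) P2=[0,7,0,5,7,0](3)

Answer: 4 3 5 3 2 0 1 0 7 0 5 7 0 3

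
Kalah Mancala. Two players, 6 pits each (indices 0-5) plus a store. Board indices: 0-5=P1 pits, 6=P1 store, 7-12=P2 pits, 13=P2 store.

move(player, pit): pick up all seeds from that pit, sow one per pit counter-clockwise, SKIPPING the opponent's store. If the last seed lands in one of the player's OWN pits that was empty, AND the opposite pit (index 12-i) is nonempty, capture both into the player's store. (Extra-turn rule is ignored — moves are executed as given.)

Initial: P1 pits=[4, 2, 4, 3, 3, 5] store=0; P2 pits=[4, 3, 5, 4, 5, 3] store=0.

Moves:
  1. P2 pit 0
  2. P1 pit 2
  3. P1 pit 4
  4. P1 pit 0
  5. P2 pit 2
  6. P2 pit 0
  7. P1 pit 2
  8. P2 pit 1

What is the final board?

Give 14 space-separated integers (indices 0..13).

Move 1: P2 pit0 -> P1=[4,2,4,3,3,5](0) P2=[0,4,6,5,6,3](0)
Move 2: P1 pit2 -> P1=[4,2,0,4,4,6](1) P2=[0,4,6,5,6,3](0)
Move 3: P1 pit4 -> P1=[4,2,0,4,0,7](2) P2=[1,5,6,5,6,3](0)
Move 4: P1 pit0 -> P1=[0,3,1,5,0,7](8) P2=[1,0,6,5,6,3](0)
Move 5: P2 pit2 -> P1=[1,4,1,5,0,7](8) P2=[1,0,0,6,7,4](1)
Move 6: P2 pit0 -> P1=[1,4,1,5,0,7](8) P2=[0,1,0,6,7,4](1)
Move 7: P1 pit2 -> P1=[1,4,0,6,0,7](8) P2=[0,1,0,6,7,4](1)
Move 8: P2 pit1 -> P1=[1,4,0,0,0,7](8) P2=[0,0,0,6,7,4](8)

Answer: 1 4 0 0 0 7 8 0 0 0 6 7 4 8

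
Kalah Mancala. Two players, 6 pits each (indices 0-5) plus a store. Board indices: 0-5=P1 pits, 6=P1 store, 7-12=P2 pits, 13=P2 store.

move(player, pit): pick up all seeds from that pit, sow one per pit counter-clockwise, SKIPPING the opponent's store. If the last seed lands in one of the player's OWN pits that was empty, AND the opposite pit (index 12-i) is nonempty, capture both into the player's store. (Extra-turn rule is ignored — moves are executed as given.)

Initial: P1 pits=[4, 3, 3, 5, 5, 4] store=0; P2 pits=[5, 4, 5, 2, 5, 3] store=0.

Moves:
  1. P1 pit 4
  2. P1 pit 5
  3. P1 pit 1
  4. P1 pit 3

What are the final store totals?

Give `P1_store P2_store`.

Answer: 10 0

Derivation:
Move 1: P1 pit4 -> P1=[4,3,3,5,0,5](1) P2=[6,5,6,2,5,3](0)
Move 2: P1 pit5 -> P1=[4,3,3,5,0,0](2) P2=[7,6,7,3,5,3](0)
Move 3: P1 pit1 -> P1=[4,0,4,6,0,0](9) P2=[7,0,7,3,5,3](0)
Move 4: P1 pit3 -> P1=[4,0,4,0,1,1](10) P2=[8,1,8,3,5,3](0)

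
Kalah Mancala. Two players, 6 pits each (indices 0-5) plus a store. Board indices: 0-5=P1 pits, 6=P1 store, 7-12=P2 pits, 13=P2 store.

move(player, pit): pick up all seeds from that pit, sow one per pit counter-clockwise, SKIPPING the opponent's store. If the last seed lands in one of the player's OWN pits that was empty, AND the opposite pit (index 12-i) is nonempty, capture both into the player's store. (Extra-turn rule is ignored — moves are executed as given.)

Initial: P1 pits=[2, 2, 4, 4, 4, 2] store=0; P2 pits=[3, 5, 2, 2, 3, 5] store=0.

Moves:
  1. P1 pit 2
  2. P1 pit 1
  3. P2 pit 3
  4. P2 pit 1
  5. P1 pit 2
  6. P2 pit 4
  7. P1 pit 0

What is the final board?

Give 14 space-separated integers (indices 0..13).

Move 1: P1 pit2 -> P1=[2,2,0,5,5,3](1) P2=[3,5,2,2,3,5](0)
Move 2: P1 pit1 -> P1=[2,0,1,6,5,3](1) P2=[3,5,2,2,3,5](0)
Move 3: P2 pit3 -> P1=[2,0,1,6,5,3](1) P2=[3,5,2,0,4,6](0)
Move 4: P2 pit1 -> P1=[2,0,1,6,5,3](1) P2=[3,0,3,1,5,7](1)
Move 5: P1 pit2 -> P1=[2,0,0,7,5,3](1) P2=[3,0,3,1,5,7](1)
Move 6: P2 pit4 -> P1=[3,1,1,7,5,3](1) P2=[3,0,3,1,0,8](2)
Move 7: P1 pit0 -> P1=[0,2,2,8,5,3](1) P2=[3,0,3,1,0,8](2)

Answer: 0 2 2 8 5 3 1 3 0 3 1 0 8 2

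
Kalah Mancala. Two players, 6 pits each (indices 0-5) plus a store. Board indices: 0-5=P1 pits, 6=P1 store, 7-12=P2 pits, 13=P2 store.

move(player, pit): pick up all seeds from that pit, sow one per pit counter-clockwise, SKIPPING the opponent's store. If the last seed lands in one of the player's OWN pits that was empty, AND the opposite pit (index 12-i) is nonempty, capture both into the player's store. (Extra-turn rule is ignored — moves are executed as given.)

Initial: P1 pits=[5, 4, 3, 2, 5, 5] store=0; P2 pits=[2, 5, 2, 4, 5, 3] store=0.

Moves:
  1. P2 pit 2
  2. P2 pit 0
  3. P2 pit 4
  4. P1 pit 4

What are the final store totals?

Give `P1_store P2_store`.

Answer: 1 4

Derivation:
Move 1: P2 pit2 -> P1=[5,4,3,2,5,5](0) P2=[2,5,0,5,6,3](0)
Move 2: P2 pit0 -> P1=[5,4,3,0,5,5](0) P2=[0,6,0,5,6,3](3)
Move 3: P2 pit4 -> P1=[6,5,4,1,5,5](0) P2=[0,6,0,5,0,4](4)
Move 4: P1 pit4 -> P1=[6,5,4,1,0,6](1) P2=[1,7,1,5,0,4](4)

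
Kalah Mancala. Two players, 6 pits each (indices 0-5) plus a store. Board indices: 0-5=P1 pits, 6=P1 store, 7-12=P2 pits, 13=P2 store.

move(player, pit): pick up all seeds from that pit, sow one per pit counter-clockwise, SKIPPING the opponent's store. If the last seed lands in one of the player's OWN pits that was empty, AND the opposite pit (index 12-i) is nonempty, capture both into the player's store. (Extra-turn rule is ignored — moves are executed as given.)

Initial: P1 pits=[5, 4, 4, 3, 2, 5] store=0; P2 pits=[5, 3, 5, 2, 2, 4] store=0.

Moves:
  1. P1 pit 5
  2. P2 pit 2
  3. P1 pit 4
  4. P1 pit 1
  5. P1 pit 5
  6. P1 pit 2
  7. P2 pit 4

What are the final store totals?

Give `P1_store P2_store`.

Answer: 5 2

Derivation:
Move 1: P1 pit5 -> P1=[5,4,4,3,2,0](1) P2=[6,4,6,3,2,4](0)
Move 2: P2 pit2 -> P1=[6,5,4,3,2,0](1) P2=[6,4,0,4,3,5](1)
Move 3: P1 pit4 -> P1=[6,5,4,3,0,1](2) P2=[6,4,0,4,3,5](1)
Move 4: P1 pit1 -> P1=[6,0,5,4,1,2](3) P2=[6,4,0,4,3,5](1)
Move 5: P1 pit5 -> P1=[6,0,5,4,1,0](4) P2=[7,4,0,4,3,5](1)
Move 6: P1 pit2 -> P1=[6,0,0,5,2,1](5) P2=[8,4,0,4,3,5](1)
Move 7: P2 pit4 -> P1=[7,0,0,5,2,1](5) P2=[8,4,0,4,0,6](2)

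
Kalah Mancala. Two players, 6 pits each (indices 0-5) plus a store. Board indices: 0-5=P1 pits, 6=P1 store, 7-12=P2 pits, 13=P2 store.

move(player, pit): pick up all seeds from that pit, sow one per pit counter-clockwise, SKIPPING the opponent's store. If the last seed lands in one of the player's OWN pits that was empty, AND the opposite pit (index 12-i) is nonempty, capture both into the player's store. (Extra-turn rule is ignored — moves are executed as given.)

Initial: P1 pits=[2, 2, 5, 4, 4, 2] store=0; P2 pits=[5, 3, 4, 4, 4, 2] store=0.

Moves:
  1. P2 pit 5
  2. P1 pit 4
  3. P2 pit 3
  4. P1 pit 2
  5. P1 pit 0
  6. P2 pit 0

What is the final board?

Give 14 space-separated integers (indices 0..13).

Answer: 1 3 1 6 2 4 2 0 5 5 1 6 2 3

Derivation:
Move 1: P2 pit5 -> P1=[3,2,5,4,4,2](0) P2=[5,3,4,4,4,0](1)
Move 2: P1 pit4 -> P1=[3,2,5,4,0,3](1) P2=[6,4,4,4,4,0](1)
Move 3: P2 pit3 -> P1=[4,2,5,4,0,3](1) P2=[6,4,4,0,5,1](2)
Move 4: P1 pit2 -> P1=[4,2,0,5,1,4](2) P2=[7,4,4,0,5,1](2)
Move 5: P1 pit0 -> P1=[0,3,1,6,2,4](2) P2=[7,4,4,0,5,1](2)
Move 6: P2 pit0 -> P1=[1,3,1,6,2,4](2) P2=[0,5,5,1,6,2](3)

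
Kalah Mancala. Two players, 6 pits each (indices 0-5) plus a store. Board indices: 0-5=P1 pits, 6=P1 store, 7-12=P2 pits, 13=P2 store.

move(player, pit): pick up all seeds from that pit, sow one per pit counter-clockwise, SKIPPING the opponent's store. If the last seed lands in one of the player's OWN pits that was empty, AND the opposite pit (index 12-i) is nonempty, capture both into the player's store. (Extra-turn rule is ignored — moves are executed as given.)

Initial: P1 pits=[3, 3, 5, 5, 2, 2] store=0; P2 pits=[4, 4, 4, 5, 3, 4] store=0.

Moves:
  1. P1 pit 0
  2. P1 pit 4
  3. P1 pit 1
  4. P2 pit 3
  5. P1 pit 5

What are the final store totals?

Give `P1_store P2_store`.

Move 1: P1 pit0 -> P1=[0,4,6,6,2,2](0) P2=[4,4,4,5,3,4](0)
Move 2: P1 pit4 -> P1=[0,4,6,6,0,3](1) P2=[4,4,4,5,3,4](0)
Move 3: P1 pit1 -> P1=[0,0,7,7,1,4](1) P2=[4,4,4,5,3,4](0)
Move 4: P2 pit3 -> P1=[1,1,7,7,1,4](1) P2=[4,4,4,0,4,5](1)
Move 5: P1 pit5 -> P1=[1,1,7,7,1,0](2) P2=[5,5,5,0,4,5](1)

Answer: 2 1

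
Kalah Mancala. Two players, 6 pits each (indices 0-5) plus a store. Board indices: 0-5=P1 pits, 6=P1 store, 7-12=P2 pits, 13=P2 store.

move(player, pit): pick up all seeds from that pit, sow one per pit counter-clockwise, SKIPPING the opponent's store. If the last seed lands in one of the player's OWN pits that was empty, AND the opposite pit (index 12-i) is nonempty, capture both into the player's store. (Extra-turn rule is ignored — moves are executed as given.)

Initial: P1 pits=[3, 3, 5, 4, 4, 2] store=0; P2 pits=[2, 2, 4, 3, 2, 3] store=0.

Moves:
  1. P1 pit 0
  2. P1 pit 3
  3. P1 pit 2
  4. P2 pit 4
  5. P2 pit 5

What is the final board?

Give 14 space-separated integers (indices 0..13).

Move 1: P1 pit0 -> P1=[0,4,6,5,4,2](0) P2=[2,2,4,3,2,3](0)
Move 2: P1 pit3 -> P1=[0,4,6,0,5,3](1) P2=[3,3,4,3,2,3](0)
Move 3: P1 pit2 -> P1=[0,4,0,1,6,4](2) P2=[4,4,4,3,2,3](0)
Move 4: P2 pit4 -> P1=[0,4,0,1,6,4](2) P2=[4,4,4,3,0,4](1)
Move 5: P2 pit5 -> P1=[1,5,1,1,6,4](2) P2=[4,4,4,3,0,0](2)

Answer: 1 5 1 1 6 4 2 4 4 4 3 0 0 2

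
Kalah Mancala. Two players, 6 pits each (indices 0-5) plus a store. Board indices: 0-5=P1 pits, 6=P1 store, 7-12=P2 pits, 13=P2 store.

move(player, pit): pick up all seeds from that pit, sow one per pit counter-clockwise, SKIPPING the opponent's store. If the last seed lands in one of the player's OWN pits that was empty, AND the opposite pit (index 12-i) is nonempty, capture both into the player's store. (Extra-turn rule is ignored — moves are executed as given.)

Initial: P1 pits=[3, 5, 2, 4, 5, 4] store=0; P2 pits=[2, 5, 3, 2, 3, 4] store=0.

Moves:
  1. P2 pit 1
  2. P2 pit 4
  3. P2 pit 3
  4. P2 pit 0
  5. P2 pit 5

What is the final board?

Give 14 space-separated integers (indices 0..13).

Answer: 5 7 3 5 6 5 0 0 1 5 0 1 0 4

Derivation:
Move 1: P2 pit1 -> P1=[3,5,2,4,5,4](0) P2=[2,0,4,3,4,5](1)
Move 2: P2 pit4 -> P1=[4,6,2,4,5,4](0) P2=[2,0,4,3,0,6](2)
Move 3: P2 pit3 -> P1=[4,6,2,4,5,4](0) P2=[2,0,4,0,1,7](3)
Move 4: P2 pit0 -> P1=[4,6,2,4,5,4](0) P2=[0,1,5,0,1,7](3)
Move 5: P2 pit5 -> P1=[5,7,3,5,6,5](0) P2=[0,1,5,0,1,0](4)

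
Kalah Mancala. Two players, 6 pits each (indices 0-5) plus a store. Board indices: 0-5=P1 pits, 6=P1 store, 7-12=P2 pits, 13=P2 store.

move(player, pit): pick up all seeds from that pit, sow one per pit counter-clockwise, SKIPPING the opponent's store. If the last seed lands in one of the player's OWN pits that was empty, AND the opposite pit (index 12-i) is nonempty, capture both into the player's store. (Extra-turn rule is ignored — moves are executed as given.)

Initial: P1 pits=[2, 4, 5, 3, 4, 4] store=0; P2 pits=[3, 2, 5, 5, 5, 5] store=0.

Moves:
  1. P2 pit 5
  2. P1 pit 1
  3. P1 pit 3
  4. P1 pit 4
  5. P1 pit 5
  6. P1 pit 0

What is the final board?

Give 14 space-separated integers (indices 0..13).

Answer: 0 1 8 0 0 0 12 6 5 0 7 6 1 1

Derivation:
Move 1: P2 pit5 -> P1=[3,5,6,4,4,4](0) P2=[3,2,5,5,5,0](1)
Move 2: P1 pit1 -> P1=[3,0,7,5,5,5](1) P2=[3,2,5,5,5,0](1)
Move 3: P1 pit3 -> P1=[3,0,7,0,6,6](2) P2=[4,3,5,5,5,0](1)
Move 4: P1 pit4 -> P1=[3,0,7,0,0,7](3) P2=[5,4,6,6,5,0](1)
Move 5: P1 pit5 -> P1=[3,0,7,0,0,0](4) P2=[6,5,7,7,6,1](1)
Move 6: P1 pit0 -> P1=[0,1,8,0,0,0](12) P2=[6,5,0,7,6,1](1)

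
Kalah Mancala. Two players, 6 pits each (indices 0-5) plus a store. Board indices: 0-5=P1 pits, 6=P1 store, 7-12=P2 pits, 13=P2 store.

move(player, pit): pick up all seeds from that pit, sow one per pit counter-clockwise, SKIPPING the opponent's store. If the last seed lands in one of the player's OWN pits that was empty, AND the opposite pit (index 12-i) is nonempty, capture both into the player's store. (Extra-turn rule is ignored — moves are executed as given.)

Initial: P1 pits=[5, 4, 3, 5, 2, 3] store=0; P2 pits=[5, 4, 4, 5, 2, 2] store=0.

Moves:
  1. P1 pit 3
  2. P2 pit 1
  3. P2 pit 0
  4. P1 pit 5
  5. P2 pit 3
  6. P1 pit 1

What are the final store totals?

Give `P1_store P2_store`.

Answer: 3 3

Derivation:
Move 1: P1 pit3 -> P1=[5,4,3,0,3,4](1) P2=[6,5,4,5,2,2](0)
Move 2: P2 pit1 -> P1=[5,4,3,0,3,4](1) P2=[6,0,5,6,3,3](1)
Move 3: P2 pit0 -> P1=[5,4,3,0,3,4](1) P2=[0,1,6,7,4,4](2)
Move 4: P1 pit5 -> P1=[5,4,3,0,3,0](2) P2=[1,2,7,7,4,4](2)
Move 5: P2 pit3 -> P1=[6,5,4,1,3,0](2) P2=[1,2,7,0,5,5](3)
Move 6: P1 pit1 -> P1=[6,0,5,2,4,1](3) P2=[1,2,7,0,5,5](3)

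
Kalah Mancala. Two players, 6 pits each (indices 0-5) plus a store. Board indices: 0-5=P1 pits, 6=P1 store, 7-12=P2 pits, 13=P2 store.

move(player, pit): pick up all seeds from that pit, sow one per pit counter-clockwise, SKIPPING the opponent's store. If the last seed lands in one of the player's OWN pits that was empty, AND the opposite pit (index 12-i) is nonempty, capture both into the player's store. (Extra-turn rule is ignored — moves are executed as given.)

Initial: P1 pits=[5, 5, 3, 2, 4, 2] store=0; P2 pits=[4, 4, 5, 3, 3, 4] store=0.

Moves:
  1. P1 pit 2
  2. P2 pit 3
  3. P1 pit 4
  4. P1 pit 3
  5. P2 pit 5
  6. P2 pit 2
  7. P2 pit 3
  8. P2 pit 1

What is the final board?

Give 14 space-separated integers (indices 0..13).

Answer: 7 7 1 1 1 5 2 5 0 1 1 7 2 4

Derivation:
Move 1: P1 pit2 -> P1=[5,5,0,3,5,3](0) P2=[4,4,5,3,3,4](0)
Move 2: P2 pit3 -> P1=[5,5,0,3,5,3](0) P2=[4,4,5,0,4,5](1)
Move 3: P1 pit4 -> P1=[5,5,0,3,0,4](1) P2=[5,5,6,0,4,5](1)
Move 4: P1 pit3 -> P1=[5,5,0,0,1,5](2) P2=[5,5,6,0,4,5](1)
Move 5: P2 pit5 -> P1=[6,6,1,1,1,5](2) P2=[5,5,6,0,4,0](2)
Move 6: P2 pit2 -> P1=[7,7,1,1,1,5](2) P2=[5,5,0,1,5,1](3)
Move 7: P2 pit3 -> P1=[7,7,1,1,1,5](2) P2=[5,5,0,0,6,1](3)
Move 8: P2 pit1 -> P1=[7,7,1,1,1,5](2) P2=[5,0,1,1,7,2](4)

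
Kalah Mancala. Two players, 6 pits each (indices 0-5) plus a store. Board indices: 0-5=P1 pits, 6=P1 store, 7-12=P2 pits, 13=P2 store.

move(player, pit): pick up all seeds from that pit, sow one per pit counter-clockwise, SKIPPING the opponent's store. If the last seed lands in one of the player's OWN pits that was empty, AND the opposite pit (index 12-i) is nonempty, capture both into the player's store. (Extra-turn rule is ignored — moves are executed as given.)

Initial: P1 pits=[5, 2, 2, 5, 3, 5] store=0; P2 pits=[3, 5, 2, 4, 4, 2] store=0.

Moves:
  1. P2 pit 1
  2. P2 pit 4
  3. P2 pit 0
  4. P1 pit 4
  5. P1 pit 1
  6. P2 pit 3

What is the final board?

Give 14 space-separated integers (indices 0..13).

Move 1: P2 pit1 -> P1=[5,2,2,5,3,5](0) P2=[3,0,3,5,5,3](1)
Move 2: P2 pit4 -> P1=[6,3,3,5,3,5](0) P2=[3,0,3,5,0,4](2)
Move 3: P2 pit0 -> P1=[6,3,3,5,3,5](0) P2=[0,1,4,6,0,4](2)
Move 4: P1 pit4 -> P1=[6,3,3,5,0,6](1) P2=[1,1,4,6,0,4](2)
Move 5: P1 pit1 -> P1=[6,0,4,6,0,6](3) P2=[1,0,4,6,0,4](2)
Move 6: P2 pit3 -> P1=[7,1,5,6,0,6](3) P2=[1,0,4,0,1,5](3)

Answer: 7 1 5 6 0 6 3 1 0 4 0 1 5 3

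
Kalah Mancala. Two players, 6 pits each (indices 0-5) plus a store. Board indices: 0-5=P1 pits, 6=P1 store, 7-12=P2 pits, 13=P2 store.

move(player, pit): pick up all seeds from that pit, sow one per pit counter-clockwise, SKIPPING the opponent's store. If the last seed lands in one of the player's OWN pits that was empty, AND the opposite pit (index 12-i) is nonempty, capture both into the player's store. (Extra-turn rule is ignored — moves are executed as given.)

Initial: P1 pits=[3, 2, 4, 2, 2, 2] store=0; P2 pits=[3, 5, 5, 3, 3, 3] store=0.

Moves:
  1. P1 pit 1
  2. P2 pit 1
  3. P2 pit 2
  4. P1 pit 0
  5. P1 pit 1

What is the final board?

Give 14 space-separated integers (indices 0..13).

Answer: 0 0 7 5 3 2 0 3 0 0 5 5 5 2

Derivation:
Move 1: P1 pit1 -> P1=[3,0,5,3,2,2](0) P2=[3,5,5,3,3,3](0)
Move 2: P2 pit1 -> P1=[3,0,5,3,2,2](0) P2=[3,0,6,4,4,4](1)
Move 3: P2 pit2 -> P1=[4,1,5,3,2,2](0) P2=[3,0,0,5,5,5](2)
Move 4: P1 pit0 -> P1=[0,2,6,4,3,2](0) P2=[3,0,0,5,5,5](2)
Move 5: P1 pit1 -> P1=[0,0,7,5,3,2](0) P2=[3,0,0,5,5,5](2)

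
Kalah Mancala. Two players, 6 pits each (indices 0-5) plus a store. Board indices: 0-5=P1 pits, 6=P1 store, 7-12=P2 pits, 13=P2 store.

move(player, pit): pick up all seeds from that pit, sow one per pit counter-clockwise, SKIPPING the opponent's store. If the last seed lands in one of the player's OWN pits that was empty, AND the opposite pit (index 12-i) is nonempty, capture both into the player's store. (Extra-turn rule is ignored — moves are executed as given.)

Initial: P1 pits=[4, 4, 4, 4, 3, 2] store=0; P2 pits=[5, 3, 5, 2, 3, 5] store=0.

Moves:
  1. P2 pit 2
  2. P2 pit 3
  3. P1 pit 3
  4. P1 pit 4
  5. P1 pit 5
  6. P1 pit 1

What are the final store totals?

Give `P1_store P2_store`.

Move 1: P2 pit2 -> P1=[5,4,4,4,3,2](0) P2=[5,3,0,3,4,6](1)
Move 2: P2 pit3 -> P1=[5,4,4,4,3,2](0) P2=[5,3,0,0,5,7](2)
Move 3: P1 pit3 -> P1=[5,4,4,0,4,3](1) P2=[6,3,0,0,5,7](2)
Move 4: P1 pit4 -> P1=[5,4,4,0,0,4](2) P2=[7,4,0,0,5,7](2)
Move 5: P1 pit5 -> P1=[5,4,4,0,0,0](3) P2=[8,5,1,0,5,7](2)
Move 6: P1 pit1 -> P1=[5,0,5,1,1,0](12) P2=[0,5,1,0,5,7](2)

Answer: 12 2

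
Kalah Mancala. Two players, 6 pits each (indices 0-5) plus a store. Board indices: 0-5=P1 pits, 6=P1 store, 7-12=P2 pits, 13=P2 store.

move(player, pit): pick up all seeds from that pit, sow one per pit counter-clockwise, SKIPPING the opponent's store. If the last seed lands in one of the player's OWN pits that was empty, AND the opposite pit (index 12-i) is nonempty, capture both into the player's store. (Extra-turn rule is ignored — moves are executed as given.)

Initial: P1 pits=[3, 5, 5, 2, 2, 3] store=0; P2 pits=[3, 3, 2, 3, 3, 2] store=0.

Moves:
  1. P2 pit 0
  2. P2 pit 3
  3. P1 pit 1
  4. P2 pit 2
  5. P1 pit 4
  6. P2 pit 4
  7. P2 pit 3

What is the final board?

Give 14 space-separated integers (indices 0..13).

Answer: 5 0 7 3 0 5 2 1 4 0 0 0 5 4

Derivation:
Move 1: P2 pit0 -> P1=[3,5,5,2,2,3](0) P2=[0,4,3,4,3,2](0)
Move 2: P2 pit3 -> P1=[4,5,5,2,2,3](0) P2=[0,4,3,0,4,3](1)
Move 3: P1 pit1 -> P1=[4,0,6,3,3,4](1) P2=[0,4,3,0,4,3](1)
Move 4: P2 pit2 -> P1=[4,0,6,3,3,4](1) P2=[0,4,0,1,5,4](1)
Move 5: P1 pit4 -> P1=[4,0,6,3,0,5](2) P2=[1,4,0,1,5,4](1)
Move 6: P2 pit4 -> P1=[5,1,7,3,0,5](2) P2=[1,4,0,1,0,5](2)
Move 7: P2 pit3 -> P1=[5,0,7,3,0,5](2) P2=[1,4,0,0,0,5](4)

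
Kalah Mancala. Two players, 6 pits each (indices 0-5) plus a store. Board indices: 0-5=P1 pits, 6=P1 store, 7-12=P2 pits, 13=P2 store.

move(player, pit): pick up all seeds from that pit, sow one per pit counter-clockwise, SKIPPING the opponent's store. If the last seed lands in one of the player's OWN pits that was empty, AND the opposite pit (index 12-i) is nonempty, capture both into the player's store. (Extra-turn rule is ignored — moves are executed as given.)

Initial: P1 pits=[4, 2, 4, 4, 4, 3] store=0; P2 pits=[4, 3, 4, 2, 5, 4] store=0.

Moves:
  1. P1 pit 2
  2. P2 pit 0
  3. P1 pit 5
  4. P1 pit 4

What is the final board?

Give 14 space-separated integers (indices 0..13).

Move 1: P1 pit2 -> P1=[4,2,0,5,5,4](1) P2=[4,3,4,2,5,4](0)
Move 2: P2 pit0 -> P1=[4,2,0,5,5,4](1) P2=[0,4,5,3,6,4](0)
Move 3: P1 pit5 -> P1=[4,2,0,5,5,0](2) P2=[1,5,6,3,6,4](0)
Move 4: P1 pit4 -> P1=[4,2,0,5,0,1](3) P2=[2,6,7,3,6,4](0)

Answer: 4 2 0 5 0 1 3 2 6 7 3 6 4 0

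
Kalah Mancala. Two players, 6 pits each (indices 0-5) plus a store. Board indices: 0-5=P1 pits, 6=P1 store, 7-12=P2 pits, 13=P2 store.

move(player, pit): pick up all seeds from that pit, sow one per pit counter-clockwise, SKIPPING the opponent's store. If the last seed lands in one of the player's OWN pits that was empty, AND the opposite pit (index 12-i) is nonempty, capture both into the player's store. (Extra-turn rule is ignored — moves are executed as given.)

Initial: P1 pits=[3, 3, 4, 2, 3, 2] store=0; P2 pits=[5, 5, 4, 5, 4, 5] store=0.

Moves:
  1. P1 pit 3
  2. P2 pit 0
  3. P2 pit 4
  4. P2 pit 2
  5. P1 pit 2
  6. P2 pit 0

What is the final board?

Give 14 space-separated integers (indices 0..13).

Move 1: P1 pit3 -> P1=[3,3,4,0,4,3](0) P2=[5,5,4,5,4,5](0)
Move 2: P2 pit0 -> P1=[3,3,4,0,4,3](0) P2=[0,6,5,6,5,6](0)
Move 3: P2 pit4 -> P1=[4,4,5,0,4,3](0) P2=[0,6,5,6,0,7](1)
Move 4: P2 pit2 -> P1=[5,4,5,0,4,3](0) P2=[0,6,0,7,1,8](2)
Move 5: P1 pit2 -> P1=[5,4,0,1,5,4](1) P2=[1,6,0,7,1,8](2)
Move 6: P2 pit0 -> P1=[5,4,0,1,5,4](1) P2=[0,7,0,7,1,8](2)

Answer: 5 4 0 1 5 4 1 0 7 0 7 1 8 2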